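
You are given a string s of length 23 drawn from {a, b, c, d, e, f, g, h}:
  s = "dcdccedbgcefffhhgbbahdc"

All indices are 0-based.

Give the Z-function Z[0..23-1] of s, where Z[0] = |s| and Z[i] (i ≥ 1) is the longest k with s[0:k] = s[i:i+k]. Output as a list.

Z[0]=23
i=1: outside box; Z[1]=0
i=2: outside box; Z[2]=2 scan→box=[2,4)
i=3: min(r-i=1, Z[1]=0)=0; Z[3]=0
i=4: outside box; Z[4]=0
i=5: outside box; Z[5]=0
i=6: outside box; Z[6]=1 scan→box=[6,7)
i=7: outside box; Z[7]=0
i=8: outside box; Z[8]=0
i=9: outside box; Z[9]=0
i=10: outside box; Z[10]=0
i=11: outside box; Z[11]=0
i=12: outside box; Z[12]=0
i=13: outside box; Z[13]=0
i=14: outside box; Z[14]=0
i=15: outside box; Z[15]=0
i=16: outside box; Z[16]=0
i=17: outside box; Z[17]=0
i=18: outside box; Z[18]=0
i=19: outside box; Z[19]=0
i=20: outside box; Z[20]=0
i=21: outside box; Z[21]=2 scan→box=[21,23)
i=22: min(r-i=1, Z[1]=0)=0; Z[22]=0

[23, 0, 2, 0, 0, 0, 1, 0, 0, 0, 0, 0, 0, 0, 0, 0, 0, 0, 0, 0, 0, 2, 0]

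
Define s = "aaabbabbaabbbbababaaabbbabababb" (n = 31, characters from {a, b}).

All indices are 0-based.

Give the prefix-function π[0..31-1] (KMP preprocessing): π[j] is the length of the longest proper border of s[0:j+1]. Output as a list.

π[0] = 0
j=1 s[j]='a': π[1]=1 (border 'a')
j=2 s[j]='a': π[2]=2 (border 'aa')
j=3 s[j]='b': k: 2→1→0; π[3]=0 (border '')
j=4 s[j]='b': π[4]=0 (border '')
j=5 s[j]='a': π[5]=1 (border 'a')
j=6 s[j]='b': k: 1→0; π[6]=0 (border '')
j=7 s[j]='b': π[7]=0 (border '')
j=8 s[j]='a': π[8]=1 (border 'a')
j=9 s[j]='a': π[9]=2 (border 'aa')
j=10 s[j]='b': k: 2→1→0; π[10]=0 (border '')
j=11 s[j]='b': π[11]=0 (border '')
j=12 s[j]='b': π[12]=0 (border '')
j=13 s[j]='b': π[13]=0 (border '')
j=14 s[j]='a': π[14]=1 (border 'a')
j=15 s[j]='b': k: 1→0; π[15]=0 (border '')
j=16 s[j]='a': π[16]=1 (border 'a')
j=17 s[j]='b': k: 1→0; π[17]=0 (border '')
j=18 s[j]='a': π[18]=1 (border 'a')
j=19 s[j]='a': π[19]=2 (border 'aa')
j=20 s[j]='a': π[20]=3 (border 'aaa')
j=21 s[j]='b': π[21]=4 (border 'aaab')
j=22 s[j]='b': π[22]=5 (border 'aaabb')
j=23 s[j]='b': k: 5→0; π[23]=0 (border '')
j=24 s[j]='a': π[24]=1 (border 'a')
j=25 s[j]='b': k: 1→0; π[25]=0 (border '')
j=26 s[j]='a': π[26]=1 (border 'a')
j=27 s[j]='b': k: 1→0; π[27]=0 (border '')
j=28 s[j]='a': π[28]=1 (border 'a')
j=29 s[j]='b': k: 1→0; π[29]=0 (border '')
j=30 s[j]='b': π[30]=0 (border '')

[0, 1, 2, 0, 0, 1, 0, 0, 1, 2, 0, 0, 0, 0, 1, 0, 1, 0, 1, 2, 3, 4, 5, 0, 1, 0, 1, 0, 1, 0, 0]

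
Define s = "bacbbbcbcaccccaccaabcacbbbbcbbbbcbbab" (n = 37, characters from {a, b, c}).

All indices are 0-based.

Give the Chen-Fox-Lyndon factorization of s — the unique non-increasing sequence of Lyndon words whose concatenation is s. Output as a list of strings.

emit factor 1: 'b' (i=0, period=1)
emit factor 2: 'acbbbcbcaccccacc' (i=1, period=16)
emit factor 3: 'aabcacbbbbcbbbbcbbab' (i=17, period=20)

["b", "acbbbcbcaccccacc", "aabcacbbbbcbbbbcbbab"]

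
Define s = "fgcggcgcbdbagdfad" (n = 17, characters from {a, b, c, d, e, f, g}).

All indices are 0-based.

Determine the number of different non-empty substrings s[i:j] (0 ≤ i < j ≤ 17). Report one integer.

rank→(start, suffix):
  0 → (15, 'ad')
  1 → (11, 'agdfad')
  2 → (10, 'bagdfad')
  3 → (8, 'bdbagdfad')
  4 → (7, 'cbdbagdfad')
  5 → (5, 'cgcbdbagdfad')
  6 → (2, 'cggcgcbdbagdfad')
  7 → (16, 'd')
  8 → (9, 'dbagdfad')
  9 → (13, 'dfad')
  10 → (14, 'fad')
  11 → (0, 'fgcggcgcbdbagdfad')
  12 → (6, 'gcbdbagdfad')
  13 → (4, 'gcgcbdbagdfad')
  14 → (1, 'gcggcgcbdbagdfad')
  15 → (12, 'gdfad')
  16 → (3, 'ggcgcbdbagdfad')

SA = [15, 11, 10, 8, 7, 5, 2, 16, 9, 13, 14, 0, 6, 4, 1, 12, 3]
rank  pair      lcp
   1  s[15:],s[11:]  1  'a'
   2  s[11:],s[10:]  0  ''
   3  s[10:],s[8:]  1  'b'
   4  s[8:],s[7:]  0  ''
   5  s[7:],s[5:]  1  'c'
   6  s[5:],s[2:]  2  'cg'
   7  s[2:],s[16:]  0  ''
   8  s[16:],s[9:]  1  'd'
   9  s[9:],s[13:]  1  'd'
  10  s[13:],s[14:]  0  ''
  11  s[14:],s[0:]  1  'f'
  12  s[0:],s[6:]  0  ''
  13  s[6:],s[4:]  2  'gc'
  14  s[4:],s[1:]  3  'gcg'
  15  s[1:],s[12:]  1  'g'
  16  s[12:],s[3:]  1  'g'

n(n+1)/2 = 17·18/2 = 153
Σ LCP = 0 + 1 + 0 + 1 + 0 + 1 + 2 + 0 + 1 + 1 + 0 + 1 + 0 + 2 + 3 + 1 + 1 = 15
distinct = 153 − 15 = 138

138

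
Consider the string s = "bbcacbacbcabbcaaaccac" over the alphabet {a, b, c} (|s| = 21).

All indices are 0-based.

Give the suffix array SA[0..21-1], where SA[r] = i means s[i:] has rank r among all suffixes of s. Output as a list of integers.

sorted suffixes:
  #0 SA[0]=14  'aaaccac'
  #1 SA[1]=15  'aaccac'
  #2 SA[2]=10  'abbcaaaccac'
  #3 SA[3]=19  'ac'
  #4 SA[4]=3  'acbacbcabbcaaaccac'
  #5 SA[5]=6  'acbcabbcaaaccac'
  #6 SA[6]=16  'accac'
  #7 SA[7]=5  'bacbcabbcaaaccac'
  #8 SA[8]=11  'bbcaaaccac'
  #9 SA[9]=0  'bbcacbacbcabbcaaaccac'
  #10 SA[10]=12  'bcaaaccac'
  #11 SA[11]=8  'bcabbcaaaccac'
  #12 SA[12]=1  'bcacbacbcabbcaaaccac'
  #13 SA[13]=20  'c'
  #14 SA[14]=13  'caaaccac'
  #15 SA[15]=9  'cabbcaaaccac'
  #16 SA[16]=18  'cac'
  #17 SA[17]=2  'cacbacbcabbcaaaccac'
  #18 SA[18]=4  'cbacbcabbcaaaccac'
  #19 SA[19]=7  'cbcabbcaaaccac'
  #20 SA[20]=17  'ccac'

[14, 15, 10, 19, 3, 6, 16, 5, 11, 0, 12, 8, 1, 20, 13, 9, 18, 2, 4, 7, 17]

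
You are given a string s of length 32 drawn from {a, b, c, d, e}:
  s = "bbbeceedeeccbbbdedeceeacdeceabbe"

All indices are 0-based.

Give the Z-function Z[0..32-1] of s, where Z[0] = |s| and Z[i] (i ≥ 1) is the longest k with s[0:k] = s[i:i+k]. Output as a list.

Z[0]=32
i=1: outside box; Z[1]=2 scan→box=[1,3)
i=2: min(r-i=1, Z[1]=2)=1; Z[2]=1
i=3: outside box; Z[3]=0
i=4: outside box; Z[4]=0
i=5: outside box; Z[5]=0
i=6: outside box; Z[6]=0
i=7: outside box; Z[7]=0
i=8: outside box; Z[8]=0
i=9: outside box; Z[9]=0
i=10: outside box; Z[10]=0
i=11: outside box; Z[11]=0
i=12: outside box; Z[12]=3 scan→box=[12,15)
i=13: min(r-i=2, Z[1]=2)=2; Z[13]=2
i=14: min(r-i=1, Z[2]=1)=1; Z[14]=1
i=15: outside box; Z[15]=0
i=16: outside box; Z[16]=0
i=17: outside box; Z[17]=0
i=18: outside box; Z[18]=0
i=19: outside box; Z[19]=0
i=20: outside box; Z[20]=0
i=21: outside box; Z[21]=0
i=22: outside box; Z[22]=0
i=23: outside box; Z[23]=0
i=24: outside box; Z[24]=0
i=25: outside box; Z[25]=0
i=26: outside box; Z[26]=0
i=27: outside box; Z[27]=0
i=28: outside box; Z[28]=0
i=29: outside box; Z[29]=2 scan→box=[29,31)
i=30: min(r-i=1, Z[1]=2)=1; Z[30]=1
i=31: outside box; Z[31]=0

[32, 2, 1, 0, 0, 0, 0, 0, 0, 0, 0, 0, 3, 2, 1, 0, 0, 0, 0, 0, 0, 0, 0, 0, 0, 0, 0, 0, 0, 2, 1, 0]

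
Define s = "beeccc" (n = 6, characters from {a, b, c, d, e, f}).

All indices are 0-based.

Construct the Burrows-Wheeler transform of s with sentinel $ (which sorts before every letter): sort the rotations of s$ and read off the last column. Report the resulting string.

c$cceeb

rank  rotation last
    0  $beeccc  c
    1  beeccc$  $
    2  c$beecc  c
    3  cc$beec  c
    4  ccc$bee  e
    5  eccc$be  e
    6  eeccc$b  b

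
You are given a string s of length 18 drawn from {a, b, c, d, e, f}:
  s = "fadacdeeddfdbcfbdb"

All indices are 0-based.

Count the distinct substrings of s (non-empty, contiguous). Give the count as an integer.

158

rank→(start, suffix):
  0 → (3, 'acdeeddfdbcfbdb')
  1 → (1, 'adacdeeddfdbcfbdb')
  2 → (17, 'b')
  3 → (12, 'bcfbdb')
  4 → (15, 'bdb')
  5 → (4, 'cdeeddfdbcfbdb')
  6 → (13, 'cfbdb')
  7 → (2, 'dacdeeddfdbcfbdb')
  8 → (16, 'db')
  9 → (11, 'dbcfbdb')
  10 → (8, 'ddfdbcfbdb')
  11 → (5, 'deeddfdbcfbdb')
  12 → (9, 'dfdbcfbdb')
  13 → (7, 'eddfdbcfbdb')
  14 → (6, 'eeddfdbcfbdb')
  15 → (0, 'fadacdeeddfdbcfbdb')
  16 → (14, 'fbdb')
  17 → (10, 'fdbcfbdb')

SA = [3, 1, 17, 12, 15, 4, 13, 2, 16, 11, 8, 5, 9, 7, 6, 0, 14, 10]
i: (SA[i-1],SA[i]) lcp shared
  1: (3,1) 1 'a'
  2: (1,17) 0 ''
  3: (17,12) 1 'b'
  4: (12,15) 1 'b'
  5: (15,4) 0 ''
  6: (4,13) 1 'c'
  7: (13,2) 0 ''
  8: (2,16) 1 'd'
  9: (16,11) 2 'db'
  10: (11,8) 1 'd'
  11: (8,5) 1 'd'
  12: (5,9) 1 'd'
  13: (9,7) 0 ''
  14: (7,6) 1 'e'
  15: (6,0) 0 ''
  16: (0,14) 1 'f'
  17: (14,10) 1 'f'

n(n+1)/2 = 18·19/2 = 171
Σ LCP = 0 + 1 + 0 + 1 + 1 + 0 + 1 + 0 + 1 + 2 + 1 + 1 + 1 + 0 + 1 + 0 + 1 + 1 = 13
distinct = 171 − 13 = 158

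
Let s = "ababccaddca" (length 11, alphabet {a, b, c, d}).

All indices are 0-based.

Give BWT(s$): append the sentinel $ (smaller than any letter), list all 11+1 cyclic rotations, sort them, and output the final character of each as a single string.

rank  rotation      last
    0  $ababccaddca  a
    1  a$ababccaddc  c
    2  ababccaddca$  $
    3  abccaddca$ab  b
    4  addca$ababcc  c
    5  babccaddca$a  a
    6  bccaddca$aba  a
    7  ca$ababccadd  d
    8  caddca$ababc  c
    9  ccaddca$abab  b
   10  dca$ababccad  d
   11  ddca$ababcca  a

ac$bcaadcbda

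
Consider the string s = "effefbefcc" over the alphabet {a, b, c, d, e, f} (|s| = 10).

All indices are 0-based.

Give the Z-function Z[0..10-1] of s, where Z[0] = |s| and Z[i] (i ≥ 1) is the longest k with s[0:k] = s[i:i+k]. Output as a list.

[10, 0, 0, 2, 0, 0, 2, 0, 0, 0]

Z[0]=10
i=1: fresh scan; Z[1]=0
i=2: fresh scan; Z[2]=0
i=3: fresh scan; Z[3]=2 extend→box=[3,5)
i=4: min(r-i=1, Z[1]=0)=0; Z[4]=0
i=5: fresh scan; Z[5]=0
i=6: fresh scan; Z[6]=2 extend→box=[6,8)
i=7: min(r-i=1, Z[1]=0)=0; Z[7]=0
i=8: fresh scan; Z[8]=0
i=9: fresh scan; Z[9]=0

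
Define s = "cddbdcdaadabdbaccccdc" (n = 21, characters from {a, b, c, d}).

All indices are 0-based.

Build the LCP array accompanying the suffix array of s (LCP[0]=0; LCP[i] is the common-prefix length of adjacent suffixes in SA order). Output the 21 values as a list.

[0, 1, 1, 1, 0, 1, 2, 0, 1, 3, 2, 1, 2, 2, 0, 2, 1, 2, 1, 2, 1]

sorted suffixes:
  #0 SA[0]=7  'aadabdbaccccdc'
  #1 SA[1]=10  'abdbaccccdc'
  #2 SA[2]=14  'accccdc'
  #3 SA[3]=8  'adabdbaccccdc'
  #4 SA[4]=13  'baccccdc'
  #5 SA[5]=11  'bdbaccccdc'
  #6 SA[6]=3  'bdcdaadabdbaccccdc'
  #7 SA[7]=20  'c'
  #8 SA[8]=15  'ccccdc'
  #9 SA[9]=16  'cccdc'
  #10 SA[10]=17  'ccdc'
  #11 SA[11]=5  'cdaadabdbaccccdc'
  #12 SA[12]=18  'cdc'
  #13 SA[13]=0  'cddbdcdaadabdbaccccdc'
  #14 SA[14]=6  'daadabdbaccccdc'
  #15 SA[15]=9  'dabdbaccccdc'
  #16 SA[16]=12  'dbaccccdc'
  #17 SA[17]=2  'dbdcdaadabdbaccccdc'
  #18 SA[18]=19  'dc'
  #19 SA[19]=4  'dcdaadabdbaccccdc'
  #20 SA[20]=1  'ddbdcdaadabdbaccccdc'

SA = [7, 10, 14, 8, 13, 11, 3, 20, 15, 16, 17, 5, 18, 0, 6, 9, 12, 2, 19, 4, 1]
[i] adj suffixes → lcp
  [1] 7/10 → 1 ('a')
  [2] 10/14 → 1 ('a')
  [3] 14/8 → 1 ('a')
  [4] 8/13 → 0 ('')
  [5] 13/11 → 1 ('b')
  [6] 11/3 → 2 ('bd')
  [7] 3/20 → 0 ('')
  [8] 20/15 → 1 ('c')
  [9] 15/16 → 3 ('ccc')
  [10] 16/17 → 2 ('cc')
  [11] 17/5 → 1 ('c')
  [12] 5/18 → 2 ('cd')
  [13] 18/0 → 2 ('cd')
  [14] 0/6 → 0 ('')
  [15] 6/9 → 2 ('da')
  [16] 9/12 → 1 ('d')
  [17] 12/2 → 2 ('db')
  [18] 2/19 → 1 ('d')
  [19] 19/4 → 2 ('dc')
  [20] 4/1 → 1 ('d')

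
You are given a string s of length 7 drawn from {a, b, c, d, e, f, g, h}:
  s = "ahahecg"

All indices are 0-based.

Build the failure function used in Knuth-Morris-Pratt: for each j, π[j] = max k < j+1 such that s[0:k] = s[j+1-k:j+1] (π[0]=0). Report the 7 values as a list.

π[0] = 0
j=1 s[j]='h': π[1]=0 (border '')
j=2 s[j]='a': π[2]=1 (border 'a')
j=3 s[j]='h': π[3]=2 (border 'ah')
j=4 s[j]='e': k: 2→0; π[4]=0 (border '')
j=5 s[j]='c': π[5]=0 (border '')
j=6 s[j]='g': π[6]=0 (border '')

[0, 0, 1, 2, 0, 0, 0]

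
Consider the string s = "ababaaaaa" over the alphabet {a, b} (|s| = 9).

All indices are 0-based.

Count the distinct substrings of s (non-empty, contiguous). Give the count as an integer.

29

sorted suffixes:
  #0 SA[0]=8  'a'
  #1 SA[1]=7  'aa'
  #2 SA[2]=6  'aaa'
  #3 SA[3]=5  'aaaa'
  #4 SA[4]=4  'aaaaa'
  #5 SA[5]=2  'abaaaaa'
  #6 SA[6]=0  'ababaaaaa'
  #7 SA[7]=3  'baaaaa'
  #8 SA[8]=1  'babaaaaa'

SA = [8, 7, 6, 5, 4, 2, 0, 3, 1]
rank  pair      lcp
   1  s[8:],s[7:]  1  'a'
   2  s[7:],s[6:]  2  'aa'
   3  s[6:],s[5:]  3  'aaa'
   4  s[5:],s[4:]  4  'aaaa'
   5  s[4:],s[2:]  1  'a'
   6  s[2:],s[0:]  3  'aba'
   7  s[0:],s[3:]  0  ''
   8  s[3:],s[1:]  2  'ba'

n(n+1)/2 = 9·10/2 = 45
Σ LCP = 0 + 1 + 2 + 3 + 4 + 1 + 3 + 0 + 2 = 16
distinct = 45 − 16 = 29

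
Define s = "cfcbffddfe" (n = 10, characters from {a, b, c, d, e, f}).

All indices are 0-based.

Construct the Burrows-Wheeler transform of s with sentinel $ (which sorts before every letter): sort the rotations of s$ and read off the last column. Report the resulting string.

rank  rotation     last
    0  $cfcbffddfe  e
    1  bffddfe$cfc  c
    2  cbffddfe$cf  f
    3  cfcbffddfe$  $
    4  ddfe$cfcbff  f
    5  dfe$cfcbffd  d
    6  e$cfcbffddf  f
    7  fcbffddfe$c  c
    8  fddfe$cfcbf  f
    9  fe$cfcbffdd  d
   10  ffddfe$cfcb  b

ecf$fdfcfdb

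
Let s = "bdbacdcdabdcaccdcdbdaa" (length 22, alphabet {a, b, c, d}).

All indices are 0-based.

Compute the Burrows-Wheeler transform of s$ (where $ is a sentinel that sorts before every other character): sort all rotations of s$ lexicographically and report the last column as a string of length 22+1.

aaddcbdd$adaddacbcbcbcc

rank  rotation                 last
    0  $bdbacdcdabdcaccdcdbdaa  a
    1  a$bdbacdcdabdcaccdcdbda  a
    2  aa$bdbacdcdabdcaccdcdbd  d
    3  abdcaccdcdbdaa$bdbacdcd  d
    4  accdcdbdaa$bdbacdcdabdc  c
    5  acdcdabdcaccdcdbdaa$bdb  b
    6  bacdcdabdcaccdcdbdaa$bd  d
    7  bdaa$bdbacdcdabdcaccdcd  d
    8  bdbacdcdabdcaccdcdbdaa$  $
    9  bdcaccdcdbdaa$bdbacdcda  a
   10  caccdcdbdaa$bdbacdcdabd  d
   11  ccdcdbdaa$bdbacdcdabdca  a
   12  cdabdcaccdcdbdaa$bdbacd  d
   13  cdbdaa$bdbacdcdabdcaccd  d
   14  cdcdabdcaccdcdbdaa$bdba  a
   15  cdcdbdaa$bdbacdcdabdcac  c
   16  daa$bdbacdcdabdcaccdcdb  b
   17  dabdcaccdcdbdaa$bdbacdc  c
   18  dbacdcdabdcaccdcdbdaa$b  b
   19  dbdaa$bdbacdcdabdcaccdc  c
   20  dcaccdcdbdaa$bdbacdcdab  b
   21  dcdabdcaccdcdbdaa$bdbac  c
   22  dcdbdaa$bdbacdcdabdcacc  c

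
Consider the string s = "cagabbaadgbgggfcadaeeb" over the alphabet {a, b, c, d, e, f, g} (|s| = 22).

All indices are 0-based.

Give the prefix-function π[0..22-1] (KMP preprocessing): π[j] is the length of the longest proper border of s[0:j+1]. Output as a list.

π[0] = 0
j=1 s[j]='a': π[1]=0 (border '')
j=2 s[j]='g': π[2]=0 (border '')
j=3 s[j]='a': π[3]=0 (border '')
j=4 s[j]='b': π[4]=0 (border '')
j=5 s[j]='b': π[5]=0 (border '')
j=6 s[j]='a': π[6]=0 (border '')
j=7 s[j]='a': π[7]=0 (border '')
j=8 s[j]='d': π[8]=0 (border '')
j=9 s[j]='g': π[9]=0 (border '')
j=10 s[j]='b': π[10]=0 (border '')
j=11 s[j]='g': π[11]=0 (border '')
j=12 s[j]='g': π[12]=0 (border '')
j=13 s[j]='g': π[13]=0 (border '')
j=14 s[j]='f': π[14]=0 (border '')
j=15 s[j]='c': π[15]=1 (border 'c')
j=16 s[j]='a': π[16]=2 (border 'ca')
j=17 s[j]='d': k: 2→0; π[17]=0 (border '')
j=18 s[j]='a': π[18]=0 (border '')
j=19 s[j]='e': π[19]=0 (border '')
j=20 s[j]='e': π[20]=0 (border '')
j=21 s[j]='b': π[21]=0 (border '')

[0, 0, 0, 0, 0, 0, 0, 0, 0, 0, 0, 0, 0, 0, 0, 1, 2, 0, 0, 0, 0, 0]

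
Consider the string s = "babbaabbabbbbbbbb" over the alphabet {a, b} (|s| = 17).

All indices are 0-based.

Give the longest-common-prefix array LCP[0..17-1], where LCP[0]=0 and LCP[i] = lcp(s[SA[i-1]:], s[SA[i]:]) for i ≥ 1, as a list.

[0, 1, 4, 3, 0, 1, 2, 4, 1, 2, 3, 2, 3, 4, 5, 6, 7]

sorted suffixes:
  #0 SA[0]=4  'aabbabbbbbbbb'
  #1 SA[1]=1  'abbaabbabbbbbbbb'
  #2 SA[2]=5  'abbabbbbbbbb'
  #3 SA[3]=8  'abbbbbbbb'
  #4 SA[4]=16  'b'
  #5 SA[5]=3  'baabbabbbbbbbb'
  #6 SA[6]=0  'babbaabbabbbbbbbb'
  #7 SA[7]=7  'babbbbbbbb'
  #8 SA[8]=15  'bb'
  #9 SA[9]=2  'bbaabbabbbbbbbb'
  #10 SA[10]=6  'bbabbbbbbbb'
  #11 SA[11]=14  'bbb'
  #12 SA[12]=13  'bbbb'
  #13 SA[13]=12  'bbbbb'
  #14 SA[14]=11  'bbbbbb'
  #15 SA[15]=10  'bbbbbbb'
  #16 SA[16]=9  'bbbbbbbb'

SA = [4, 1, 5, 8, 16, 3, 0, 7, 15, 2, 6, 14, 13, 12, 11, 10, 9]
rank  pair      lcp
   1  s[4:],s[1:]  1  'a'
   2  s[1:],s[5:]  4  'abba'
   3  s[5:],s[8:]  3  'abb'
   4  s[8:],s[16:]  0  ''
   5  s[16:],s[3:]  1  'b'
   6  s[3:],s[0:]  2  'ba'
   7  s[0:],s[7:]  4  'babb'
   8  s[7:],s[15:]  1  'b'
   9  s[15:],s[2:]  2  'bb'
  10  s[2:],s[6:]  3  'bba'
  11  s[6:],s[14:]  2  'bb'
  12  s[14:],s[13:]  3  'bbb'
  13  s[13:],s[12:]  4  'bbbb'
  14  s[12:],s[11:]  5  'bbbbb'
  15  s[11:],s[10:]  6  'bbbbbb'
  16  s[10:],s[9:]  7  'bbbbbbb'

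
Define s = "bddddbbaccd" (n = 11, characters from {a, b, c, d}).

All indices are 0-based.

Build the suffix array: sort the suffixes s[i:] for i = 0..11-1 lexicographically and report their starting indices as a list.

sorted suffixes:
  #0 SA[0]=7  'accd'
  #1 SA[1]=6  'baccd'
  #2 SA[2]=5  'bbaccd'
  #3 SA[3]=0  'bddddbbaccd'
  #4 SA[4]=8  'ccd'
  #5 SA[5]=9  'cd'
  #6 SA[6]=10  'd'
  #7 SA[7]=4  'dbbaccd'
  #8 SA[8]=3  'ddbbaccd'
  #9 SA[9]=2  'dddbbaccd'
  #10 SA[10]=1  'ddddbbaccd'

[7, 6, 5, 0, 8, 9, 10, 4, 3, 2, 1]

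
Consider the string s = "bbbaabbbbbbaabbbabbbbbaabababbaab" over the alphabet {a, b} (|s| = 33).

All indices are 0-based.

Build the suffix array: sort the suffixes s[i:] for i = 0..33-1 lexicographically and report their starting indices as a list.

rank | idx | suffix
   0 |  30 | aab
   1 |  22 | aabababbaab
   2 |  11 | aabbbabbbbbaabababbaab
   3 |   3 | aabbbbbbaabbbabbbbbaabababbaab
   4 |  31 | ab
   5 |  23 | abababbaab
   6 |  25 | ababbaab
   7 |  27 | abbaab
   8 |  12 | abbbabbbbbaabababbaab
   9 |  16 | abbbbbaabababbaab
  10 |   4 | abbbbbbaabbbabbbbbaabababbaab
  11 |  32 | b
  12 |  29 | baab
  13 |  21 | baabababbaab
  14 |  10 | baabbbabbbbbaabababbaab
  15 |   2 | baabbbbbbaabbbabbbbbaabababbaab
  16 |  24 | bababbaab
  17 |  26 | babbaab
  18 |  15 | babbbbbaabababbaab
  19 |  28 | bbaab
  20 |  20 | bbaabababbaab
  21 |   9 | bbaabbbabbbbbaabababbaab
  22 |   1 | bbaabbbbbbaabbbabbbbbaabababbaab
  23 |  14 | bbabbbbbaabababbaab
  24 |  19 | bbbaabababbaab
  25 |   8 | bbbaabbbabbbbbaabababbaab
  26 |   0 | bbbaabbbbbbaabbbabbbbbaabababbaab
  27 |  13 | bbbabbbbbaabababbaab
  28 |  18 | bbbbaabababbaab
  29 |   7 | bbbbaabbbabbbbbaabababbaab
  30 |  17 | bbbbbaabababbaab
  31 |   6 | bbbbbaabbbabbbbbaabababbaab
  32 |   5 | bbbbbbaabbbabbbbbaabababbaab

[30, 22, 11, 3, 31, 23, 25, 27, 12, 16, 4, 32, 29, 21, 10, 2, 24, 26, 15, 28, 20, 9, 1, 14, 19, 8, 0, 13, 18, 7, 17, 6, 5]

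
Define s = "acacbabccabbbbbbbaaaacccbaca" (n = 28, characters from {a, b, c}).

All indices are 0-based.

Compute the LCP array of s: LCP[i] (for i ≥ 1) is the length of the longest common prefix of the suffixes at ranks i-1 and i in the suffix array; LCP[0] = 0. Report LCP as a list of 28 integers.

[0, 1, 3, 2, 1, 2, 1, 3, 2, 2, 0, 2, 2, 1, 2, 3, 4, 5, 6, 1, 0, 2, 2, 1, 3, 1, 2, 2]

rank | idx | suffix
   0 |  27 | a
   1 |  17 | aaaacccbaca
   2 |  18 | aaacccbaca
   3 |  19 | aacccbaca
   4 |   9 | abbbbbbbaaaacccbaca
   5 |   5 | abccabbbbbbbaaaacccbaca
   6 |  25 | aca
   7 |   0 | acacbabccabbbbbbbaaaacccbaca
   8 |   2 | acbabccabbbbbbbaaaacccbaca
   9 |  20 | acccbaca
  10 |  16 | baaaacccbaca
  11 |   4 | babccabbbbbbbaaaacccbaca
  12 |  24 | baca
  13 |  15 | bbaaaacccbaca
  14 |  14 | bbbaaaacccbaca
  15 |  13 | bbbbaaaacccbaca
  16 |  12 | bbbbbaaaacccbaca
  17 |  11 | bbbbbbaaaacccbaca
  18 |  10 | bbbbbbbaaaacccbaca
  19 |   6 | bccabbbbbbbaaaacccbaca
  20 |  26 | ca
  21 |   8 | cabbbbbbbaaaacccbaca
  22 |   1 | cacbabccabbbbbbbaaaacccbaca
  23 |   3 | cbabccabbbbbbbaaaacccbaca
  24 |  23 | cbaca
  25 |   7 | ccabbbbbbbaaaacccbaca
  26 |  22 | ccbaca
  27 |  21 | cccbaca

SA = [27, 17, 18, 19, 9, 5, 25, 0, 2, 20, 16, 4, 24, 15, 14, 13, 12, 11, 10, 6, 26, 8, 1, 3, 23, 7, 22, 21]
rank  pair      lcp
   1  s[27:],s[17:]  1  'a'
   2  s[17:],s[18:]  3  'aaa'
   3  s[18:],s[19:]  2  'aa'
   4  s[19:],s[9:]  1  'a'
   5  s[9:],s[5:]  2  'ab'
   6  s[5:],s[25:]  1  'a'
   7  s[25:],s[0:]  3  'aca'
   8  s[0:],s[2:]  2  'ac'
   9  s[2:],s[20:]  2  'ac'
  10  s[20:],s[16:]  0  ''
  11  s[16:],s[4:]  2  'ba'
  12  s[4:],s[24:]  2  'ba'
  13  s[24:],s[15:]  1  'b'
  14  s[15:],s[14:]  2  'bb'
  15  s[14:],s[13:]  3  'bbb'
  16  s[13:],s[12:]  4  'bbbb'
  17  s[12:],s[11:]  5  'bbbbb'
  18  s[11:],s[10:]  6  'bbbbbb'
  19  s[10:],s[6:]  1  'b'
  20  s[6:],s[26:]  0  ''
  21  s[26:],s[8:]  2  'ca'
  22  s[8:],s[1:]  2  'ca'
  23  s[1:],s[3:]  1  'c'
  24  s[3:],s[23:]  3  'cba'
  25  s[23:],s[7:]  1  'c'
  26  s[7:],s[22:]  2  'cc'
  27  s[22:],s[21:]  2  'cc'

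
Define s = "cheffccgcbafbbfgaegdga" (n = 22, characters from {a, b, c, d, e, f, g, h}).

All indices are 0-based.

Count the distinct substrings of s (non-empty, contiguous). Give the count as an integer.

rank | idx | suffix
   0 |  21 | a
   1 |  16 | aegdga
   2 |  10 | afbbfgaegdga
   3 |   9 | bafbbfgaegdga
   4 |  12 | bbfgaegdga
   5 |  13 | bfgaegdga
   6 |   8 | cbafbbfgaegdga
   7 |   5 | ccgcbafbbfgaegdga
   8 |   6 | cgcbafbbfgaegdga
   9 |   0 | cheffccgcbafbbfgaegdga
  10 |  19 | dga
  11 |   2 | effccgcbafbbfgaegdga
  12 |  17 | egdga
  13 |  11 | fbbfgaegdga
  14 |   4 | fccgcbafbbfgaegdga
  15 |   3 | ffccgcbafbbfgaegdga
  16 |  14 | fgaegdga
  17 |  20 | ga
  18 |  15 | gaegdga
  19 |   7 | gcbafbbfgaegdga
  20 |  18 | gdga
  21 |   1 | heffccgcbafbbfgaegdga

SA = [21, 16, 10, 9, 12, 13, 8, 5, 6, 0, 19, 2, 17, 11, 4, 3, 14, 20, 15, 7, 18, 1]
[i] adj suffixes → lcp
  [1] 21/16 → 1 ('a')
  [2] 16/10 → 1 ('a')
  [3] 10/9 → 0 ('')
  [4] 9/12 → 1 ('b')
  [5] 12/13 → 1 ('b')
  [6] 13/8 → 0 ('')
  [7] 8/5 → 1 ('c')
  [8] 5/6 → 1 ('c')
  [9] 6/0 → 1 ('c')
  [10] 0/19 → 0 ('')
  [11] 19/2 → 0 ('')
  [12] 2/17 → 1 ('e')
  [13] 17/11 → 0 ('')
  [14] 11/4 → 1 ('f')
  [15] 4/3 → 1 ('f')
  [16] 3/14 → 1 ('f')
  [17] 14/20 → 0 ('')
  [18] 20/15 → 2 ('ga')
  [19] 15/7 → 1 ('g')
  [20] 7/18 → 1 ('g')
  [21] 18/1 → 0 ('')

n(n+1)/2 = 22·23/2 = 253
Σ LCP = 0 + 1 + 1 + 0 + 1 + 1 + 0 + 1 + 1 + 1 + 0 + 0 + 1 + 0 + 1 + 1 + 1 + 0 + 2 + 1 + 1 + 0 = 15
distinct = 253 − 15 = 238

238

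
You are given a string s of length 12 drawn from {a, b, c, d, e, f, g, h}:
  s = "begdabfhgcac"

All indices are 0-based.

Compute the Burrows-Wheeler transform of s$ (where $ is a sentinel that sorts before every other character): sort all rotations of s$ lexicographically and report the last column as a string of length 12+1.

cdc$aaggbbhef

rank  rotation       last
    0  $begdabfhgcac  c
    1  abfhgcac$begd  d
    2  ac$begdabfhgc  c
    3  begdabfhgcac$  $
    4  bfhgcac$begda  a
    5  c$begdabfhgca  a
    6  cac$begdabfhg  g
    7  dabfhgcac$beg  g
    8  egdabfhgcac$b  b
    9  fhgcac$begdab  b
   10  gcac$begdabfh  h
   11  gdabfhgcac$be  e
   12  hgcac$begdabf  f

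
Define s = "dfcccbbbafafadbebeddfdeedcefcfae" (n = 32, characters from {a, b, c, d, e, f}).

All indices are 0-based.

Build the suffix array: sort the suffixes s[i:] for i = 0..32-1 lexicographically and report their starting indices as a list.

sorted suffixes:
  #0 SA[0]=12  'adbebeddfdeedcefcfae'
  #1 SA[1]=30  'ae'
  #2 SA[2]=10  'afadbebeddfdeedcefcfae'
  #3 SA[3]=8  'afafadbebeddfdeedcefcfae'
  #4 SA[4]=7  'bafafadbebeddfdeedcefcfae'
  #5 SA[5]=6  'bbafafadbebeddfdeedcefcfae'
  #6 SA[6]=5  'bbbafafadbebeddfdeedcefcfae'
  #7 SA[7]=14  'bebeddfdeedcefcfae'
  #8 SA[8]=16  'beddfdeedcefcfae'
  #9 SA[9]=4  'cbbbafafadbebeddfdeedcefcfae'
  #10 SA[10]=3  'ccbbbafafadbebeddfdeedcefcfae'
  #11 SA[11]=2  'cccbbbafafadbebeddfdeedcefcfae'
  #12 SA[12]=25  'cefcfae'
  #13 SA[13]=28  'cfae'
  #14 SA[14]=13  'dbebeddfdeedcefcfae'
  #15 SA[15]=24  'dcefcfae'
  #16 SA[16]=18  'ddfdeedcefcfae'
  #17 SA[17]=21  'deedcefcfae'
  #18 SA[18]=0  'dfcccbbbafafadbebeddfdeedcefcfae'
  #19 SA[19]=19  'dfdeedcefcfae'
  #20 SA[20]=31  'e'
  #21 SA[21]=15  'ebeddfdeedcefcfae'
  #22 SA[22]=23  'edcefcfae'
  #23 SA[23]=17  'eddfdeedcefcfae'
  #24 SA[24]=22  'eedcefcfae'
  #25 SA[25]=26  'efcfae'
  #26 SA[26]=11  'fadbebeddfdeedcefcfae'
  #27 SA[27]=29  'fae'
  #28 SA[28]=9  'fafadbebeddfdeedcefcfae'
  #29 SA[29]=1  'fcccbbbafafadbebeddfdeedcefcfae'
  #30 SA[30]=27  'fcfae'
  #31 SA[31]=20  'fdeedcefcfae'

[12, 30, 10, 8, 7, 6, 5, 14, 16, 4, 3, 2, 25, 28, 13, 24, 18, 21, 0, 19, 31, 15, 23, 17, 22, 26, 11, 29, 9, 1, 27, 20]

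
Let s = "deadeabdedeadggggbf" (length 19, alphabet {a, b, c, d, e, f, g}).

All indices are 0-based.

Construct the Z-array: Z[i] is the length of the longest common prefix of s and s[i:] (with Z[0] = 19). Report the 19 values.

[19, 0, 0, 3, 0, 0, 0, 2, 0, 4, 0, 0, 1, 0, 0, 0, 0, 0, 0]

Z[0]=19
i=1: outside box; Z[1]=0
i=2: outside box; Z[2]=0
i=3: outside box; Z[3]=3 grow→box=[3,6)
i=4: min(r-i=2, Z[1]=0)=0; Z[4]=0
i=5: min(r-i=1, Z[2]=0)=0; Z[5]=0
i=6: outside box; Z[6]=0
i=7: outside box; Z[7]=2 grow→box=[7,9)
i=8: min(r-i=1, Z[1]=0)=0; Z[8]=0
i=9: outside box; Z[9]=4 grow→box=[9,13)
i=10: min(r-i=3, Z[1]=0)=0; Z[10]=0
i=11: min(r-i=2, Z[2]=0)=0; Z[11]=0
i=12: min(r-i=1, Z[3]=3)=1; Z[12]=1
i=13: outside box; Z[13]=0
i=14: outside box; Z[14]=0
i=15: outside box; Z[15]=0
i=16: outside box; Z[16]=0
i=17: outside box; Z[17]=0
i=18: outside box; Z[18]=0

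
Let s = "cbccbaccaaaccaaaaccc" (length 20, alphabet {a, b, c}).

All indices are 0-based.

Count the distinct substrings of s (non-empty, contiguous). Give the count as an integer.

rank→(start, suffix):
  0 → (13, 'aaaaccc')
  1 → (8, 'aaaccaaaaccc')
  2 → (14, 'aaaccc')
  3 → (9, 'aaccaaaaccc')
  4 → (15, 'aaccc')
  5 → (10, 'accaaaaccc')
  6 → (5, 'accaaaccaaaaccc')
  7 → (16, 'accc')
  8 → (4, 'baccaaaccaaaaccc')
  9 → (1, 'bccbaccaaaccaaaaccc')
  10 → (19, 'c')
  11 → (12, 'caaaaccc')
  12 → (7, 'caaaccaaaaccc')
  13 → (3, 'cbaccaaaccaaaaccc')
  14 → (0, 'cbccbaccaaaccaaaaccc')
  15 → (18, 'cc')
  16 → (11, 'ccaaaaccc')
  17 → (6, 'ccaaaccaaaaccc')
  18 → (2, 'ccbaccaaaccaaaaccc')
  19 → (17, 'ccc')

SA = [13, 8, 14, 9, 15, 10, 5, 16, 4, 1, 19, 12, 7, 3, 0, 18, 11, 6, 2, 17]
i: (SA[i-1],SA[i]) lcp shared
  1: (13,8) 3 'aaa'
  2: (8,14) 5 'aaacc'
  3: (14,9) 2 'aa'
  4: (9,15) 4 'aacc'
  5: (15,10) 1 'a'
  6: (10,5) 6 'accaaa'
  7: (5,16) 3 'acc'
  8: (16,4) 0 ''
  9: (4,1) 1 'b'
  10: (1,19) 0 ''
  11: (19,12) 1 'c'
  12: (12,7) 4 'caaa'
  13: (7,3) 1 'c'
  14: (3,0) 2 'cb'
  15: (0,18) 1 'c'
  16: (18,11) 2 'cc'
  17: (11,6) 5 'ccaaa'
  18: (6,2) 2 'cc'
  19: (2,17) 2 'cc'

n(n+1)/2 = 20·21/2 = 210
Σ LCP = 0 + 3 + 5 + 2 + 4 + 1 + 6 + 3 + 0 + 1 + 0 + 1 + 4 + 1 + 2 + 1 + 2 + 5 + 2 + 2 = 45
distinct = 210 − 45 = 165

165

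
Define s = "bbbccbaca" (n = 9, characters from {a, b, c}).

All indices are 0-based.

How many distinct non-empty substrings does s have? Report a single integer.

38

sorted suffixes:
  #0 SA[0]=8  'a'
  #1 SA[1]=6  'aca'
  #2 SA[2]=5  'baca'
  #3 SA[3]=0  'bbbccbaca'
  #4 SA[4]=1  'bbccbaca'
  #5 SA[5]=2  'bccbaca'
  #6 SA[6]=7  'ca'
  #7 SA[7]=4  'cbaca'
  #8 SA[8]=3  'ccbaca'

SA = [8, 6, 5, 0, 1, 2, 7, 4, 3]
i: (SA[i-1],SA[i]) lcp shared
  1: (8,6) 1 'a'
  2: (6,5) 0 ''
  3: (5,0) 1 'b'
  4: (0,1) 2 'bb'
  5: (1,2) 1 'b'
  6: (2,7) 0 ''
  7: (7,4) 1 'c'
  8: (4,3) 1 'c'

n(n+1)/2 = 9·10/2 = 45
Σ LCP = 0 + 1 + 0 + 1 + 2 + 1 + 0 + 1 + 1 = 7
distinct = 45 − 7 = 38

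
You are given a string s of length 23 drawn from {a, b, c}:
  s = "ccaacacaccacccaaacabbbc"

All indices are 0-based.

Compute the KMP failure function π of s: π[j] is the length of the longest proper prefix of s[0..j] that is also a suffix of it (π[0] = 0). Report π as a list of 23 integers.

[0, 1, 0, 0, 1, 0, 1, 0, 1, 2, 3, 1, 2, 2, 3, 4, 0, 1, 0, 0, 0, 0, 1]

π[0] = 0
j=1 s[j]='c': π[1]=1 (border 'c')
j=2 s[j]='a': k: 1→0; π[2]=0 (border '')
j=3 s[j]='a': π[3]=0 (border '')
j=4 s[j]='c': π[4]=1 (border 'c')
j=5 s[j]='a': k: 1→0; π[5]=0 (border '')
j=6 s[j]='c': π[6]=1 (border 'c')
j=7 s[j]='a': k: 1→0; π[7]=0 (border '')
j=8 s[j]='c': π[8]=1 (border 'c')
j=9 s[j]='c': π[9]=2 (border 'cc')
j=10 s[j]='a': π[10]=3 (border 'cca')
j=11 s[j]='c': k: 3→0; π[11]=1 (border 'c')
j=12 s[j]='c': π[12]=2 (border 'cc')
j=13 s[j]='c': k: 2→1; π[13]=2 (border 'cc')
j=14 s[j]='a': π[14]=3 (border 'cca')
j=15 s[j]='a': π[15]=4 (border 'ccaa')
j=16 s[j]='a': k: 4→0; π[16]=0 (border '')
j=17 s[j]='c': π[17]=1 (border 'c')
j=18 s[j]='a': k: 1→0; π[18]=0 (border '')
j=19 s[j]='b': π[19]=0 (border '')
j=20 s[j]='b': π[20]=0 (border '')
j=21 s[j]='b': π[21]=0 (border '')
j=22 s[j]='c': π[22]=1 (border 'c')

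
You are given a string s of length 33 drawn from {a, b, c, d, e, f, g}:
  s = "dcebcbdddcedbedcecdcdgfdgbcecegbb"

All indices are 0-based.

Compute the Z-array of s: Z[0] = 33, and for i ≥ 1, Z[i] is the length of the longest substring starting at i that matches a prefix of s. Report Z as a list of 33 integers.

Z[0]=33
i=1: outside box; Z[1]=0
i=2: outside box; Z[2]=0
i=3: outside box; Z[3]=0
i=4: outside box; Z[4]=0
i=5: outside box; Z[5]=0
i=6: outside box; Z[6]=1 extend→box=[6,7)
i=7: outside box; Z[7]=1 extend→box=[7,8)
i=8: outside box; Z[8]=3 extend→box=[8,11)
i=9: min(r-i=2, Z[1]=0)=0; Z[9]=0
i=10: min(r-i=1, Z[2]=0)=0; Z[10]=0
i=11: outside box; Z[11]=1 extend→box=[11,12)
i=12: outside box; Z[12]=0
i=13: outside box; Z[13]=0
i=14: outside box; Z[14]=3 extend→box=[14,17)
i=15: min(r-i=2, Z[1]=0)=0; Z[15]=0
i=16: min(r-i=1, Z[2]=0)=0; Z[16]=0
i=17: outside box; Z[17]=0
i=18: outside box; Z[18]=2 extend→box=[18,20)
i=19: min(r-i=1, Z[1]=0)=0; Z[19]=0
i=20: outside box; Z[20]=1 extend→box=[20,21)
i=21: outside box; Z[21]=0
i=22: outside box; Z[22]=0
i=23: outside box; Z[23]=1 extend→box=[23,24)
i=24: outside box; Z[24]=0
i=25: outside box; Z[25]=0
i=26: outside box; Z[26]=0
i=27: outside box; Z[27]=0
i=28: outside box; Z[28]=0
i=29: outside box; Z[29]=0
i=30: outside box; Z[30]=0
i=31: outside box; Z[31]=0
i=32: outside box; Z[32]=0

[33, 0, 0, 0, 0, 0, 1, 1, 3, 0, 0, 1, 0, 0, 3, 0, 0, 0, 2, 0, 1, 0, 0, 1, 0, 0, 0, 0, 0, 0, 0, 0, 0]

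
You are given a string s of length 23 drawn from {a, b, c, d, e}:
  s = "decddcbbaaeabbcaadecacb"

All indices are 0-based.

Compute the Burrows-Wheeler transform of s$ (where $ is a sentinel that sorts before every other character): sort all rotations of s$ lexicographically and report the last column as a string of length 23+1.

bcbecaacbcabbeadedca$add

rank  rotation                  last
    0  $decddcbbaaeabbcaadecacb  b
    1  aadecacb$decddcbbaaeabbc  c
    2  aaeabbcaadecacb$decddcbb  b
    3  abbcaadecacb$decddcbbaae  e
    4  acb$decddcbbaaeabbcaadec  c
    5  adecacb$decddcbbaaeabbca  a
    6  aeabbcaadecacb$decddcbba  a
    7  b$decddcbbaaeabbcaadecac  c
    8  baaeabbcaadecacb$decddcb  b
    9  bbaaeabbcaadecacb$decddc  c
   10  bbcaadecacb$decddcbbaaea  a
   11  bcaadecacb$decddcbbaaeab  b
   12  caadecacb$decddcbbaaeabb  b
   13  cacb$decddcbbaaeabbcaade  e
   14  cb$decddcbbaaeabbcaadeca  a
   15  cbbaaeabbcaadecacb$decdd  d
   16  cddcbbaaeabbcaadecacb$de  e
   17  dcbbaaeabbcaadecacb$decd  d
   18  ddcbbaaeabbcaadecacb$dec  c
   19  decacb$decddcbbaaeabbcaa  a
   20  decddcbbaaeabbcaadecacb$  $
   21  eabbcaadecacb$decddcbbaa  a
   22  ecacb$decddcbbaaeabbcaad  d
   23  ecddcbbaaeabbcaadecacb$d  d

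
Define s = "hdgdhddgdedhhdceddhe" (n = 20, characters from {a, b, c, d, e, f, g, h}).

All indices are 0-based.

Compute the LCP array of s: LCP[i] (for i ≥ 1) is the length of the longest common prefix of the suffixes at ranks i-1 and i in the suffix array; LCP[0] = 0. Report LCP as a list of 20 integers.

[0, 0, 1, 2, 1, 1, 3, 1, 2, 2, 0, 1, 2, 0, 2, 0, 2, 2, 1, 1]

rank | idx | suffix
   0 |  14 | ceddhe
   1 |  13 | dceddhe
   2 |   5 | ddgdedhhdceddhe
   3 |  16 | ddhe
   4 |   8 | dedhhdceddhe
   5 |   6 | dgdedhhdceddhe
   6 |   1 | dgdhddgdedhhdceddhe
   7 |   3 | dhddgdedhhdceddhe
   8 |  17 | dhe
   9 |  10 | dhhdceddhe
  10 |  19 | e
  11 |  15 | eddhe
  12 |   9 | edhhdceddhe
  13 |   7 | gdedhhdceddhe
  14 |   2 | gdhddgdedhhdceddhe
  15 |  12 | hdceddhe
  16 |   4 | hddgdedhhdceddhe
  17 |   0 | hdgdhddgdedhhdceddhe
  18 |  18 | he
  19 |  11 | hhdceddhe

SA = [14, 13, 5, 16, 8, 6, 1, 3, 17, 10, 19, 15, 9, 7, 2, 12, 4, 0, 18, 11]
rank  pair      lcp
   1  s[14:],s[13:]  0  ''
   2  s[13:],s[5:]  1  'd'
   3  s[5:],s[16:]  2  'dd'
   4  s[16:],s[8:]  1  'd'
   5  s[8:],s[6:]  1  'd'
   6  s[6:],s[1:]  3  'dgd'
   7  s[1:],s[3:]  1  'd'
   8  s[3:],s[17:]  2  'dh'
   9  s[17:],s[10:]  2  'dh'
  10  s[10:],s[19:]  0  ''
  11  s[19:],s[15:]  1  'e'
  12  s[15:],s[9:]  2  'ed'
  13  s[9:],s[7:]  0  ''
  14  s[7:],s[2:]  2  'gd'
  15  s[2:],s[12:]  0  ''
  16  s[12:],s[4:]  2  'hd'
  17  s[4:],s[0:]  2  'hd'
  18  s[0:],s[18:]  1  'h'
  19  s[18:],s[11:]  1  'h'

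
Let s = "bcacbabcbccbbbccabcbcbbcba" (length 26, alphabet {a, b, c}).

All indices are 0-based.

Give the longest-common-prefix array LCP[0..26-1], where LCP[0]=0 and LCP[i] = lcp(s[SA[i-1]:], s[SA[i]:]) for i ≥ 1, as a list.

[0, 1, 5, 1, 0, 2, 1, 2, 3, 1, 2, 3, 3, 4, 2, 3, 0, 2, 1, 3, 2, 3, 2, 3, 1, 2]

rank→(start, suffix):
  0 → (25, 'a')
  1 → (16, 'abcbcbbcba')
  2 → (5, 'abcbccbbbccabcbcbbcba')
  3 → (2, 'acbabcbccbbbccabcbcbbcba')
  4 → (24, 'ba')
  5 → (4, 'babcbccbbbccabcbcbbcba')
  6 → (11, 'bbbccabcbcbbcba')
  7 → (21, 'bbcba')
  8 → (12, 'bbccabcbcbbcba')
  9 → (0, 'bcacbabcbccbbbccabcbcbbcba')
  10 → (22, 'bcba')
  11 → (19, 'bcbbcba')
  12 → (17, 'bcbcbbcba')
  13 → (6, 'bcbccbbbccabcbcbbcba')
  14 → (13, 'bccabcbcbbcba')
  15 → (8, 'bccbbbccabcbcbbcba')
  16 → (15, 'cabcbcbbcba')
  17 → (1, 'cacbabcbccbbbccabcbcbbcba')
  18 → (23, 'cba')
  19 → (3, 'cbabcbccbbbccabcbcbbcba')
  20 → (10, 'cbbbccabcbcbbcba')
  21 → (20, 'cbbcba')
  22 → (18, 'cbcbbcba')
  23 → (7, 'cbccbbbccabcbcbbcba')
  24 → (14, 'ccabcbcbbcba')
  25 → (9, 'ccbbbccabcbcbbcba')

SA = [25, 16, 5, 2, 24, 4, 11, 21, 12, 0, 22, 19, 17, 6, 13, 8, 15, 1, 23, 3, 10, 20, 18, 7, 14, 9]
i: (SA[i-1],SA[i]) lcp shared
  1: (25,16) 1 'a'
  2: (16,5) 5 'abcbc'
  3: (5,2) 1 'a'
  4: (2,24) 0 ''
  5: (24,4) 2 'ba'
  6: (4,11) 1 'b'
  7: (11,21) 2 'bb'
  8: (21,12) 3 'bbc'
  9: (12,0) 1 'b'
  10: (0,22) 2 'bc'
  11: (22,19) 3 'bcb'
  12: (19,17) 3 'bcb'
  13: (17,6) 4 'bcbc'
  14: (6,13) 2 'bc'
  15: (13,8) 3 'bcc'
  16: (8,15) 0 ''
  17: (15,1) 2 'ca'
  18: (1,23) 1 'c'
  19: (23,3) 3 'cba'
  20: (3,10) 2 'cb'
  21: (10,20) 3 'cbb'
  22: (20,18) 2 'cb'
  23: (18,7) 3 'cbc'
  24: (7,14) 1 'c'
  25: (14,9) 2 'cc'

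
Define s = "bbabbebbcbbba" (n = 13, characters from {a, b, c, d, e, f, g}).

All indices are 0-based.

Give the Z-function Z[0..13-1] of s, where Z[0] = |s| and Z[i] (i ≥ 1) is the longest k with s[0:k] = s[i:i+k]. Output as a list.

Z[0]=13
i=1: i≥r, start 0; Z[1]=1 grow→box=[1,2)
i=2: i≥r, start 0; Z[2]=0
i=3: i≥r, start 0; Z[3]=2 grow→box=[3,5)
i=4: min(r-i=1, Z[1]=1)=1; Z[4]=1
i=5: i≥r, start 0; Z[5]=0
i=6: i≥r, start 0; Z[6]=2 grow→box=[6,8)
i=7: min(r-i=1, Z[1]=1)=1; Z[7]=1
i=8: i≥r, start 0; Z[8]=0
i=9: i≥r, start 0; Z[9]=2 grow→box=[9,11)
i=10: min(r-i=1, Z[1]=1)=1; Z[10]=3 grow→box=[10,13)
i=11: min(r-i=2, Z[1]=1)=1; Z[11]=1
i=12: min(r-i=1, Z[2]=0)=0; Z[12]=0

[13, 1, 0, 2, 1, 0, 2, 1, 0, 2, 3, 1, 0]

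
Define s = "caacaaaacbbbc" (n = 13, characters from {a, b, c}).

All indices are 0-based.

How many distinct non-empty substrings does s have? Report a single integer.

rank | idx | suffix
   0 |   4 | aaaacbbbc
   1 |   5 | aaacbbbc
   2 |   1 | aacaaaacbbbc
   3 |   6 | aacbbbc
   4 |   2 | acaaaacbbbc
   5 |   7 | acbbbc
   6 |   9 | bbbc
   7 |  10 | bbc
   8 |  11 | bc
   9 |  12 | c
  10 |   3 | caaaacbbbc
  11 |   0 | caacaaaacbbbc
  12 |   8 | cbbbc

SA = [4, 5, 1, 6, 2, 7, 9, 10, 11, 12, 3, 0, 8]
rank  pair      lcp
   1  s[4:],s[5:]  3  'aaa'
   2  s[5:],s[1:]  2  'aa'
   3  s[1:],s[6:]  3  'aac'
   4  s[6:],s[2:]  1  'a'
   5  s[2:],s[7:]  2  'ac'
   6  s[7:],s[9:]  0  ''
   7  s[9:],s[10:]  2  'bb'
   8  s[10:],s[11:]  1  'b'
   9  s[11:],s[12:]  0  ''
  10  s[12:],s[3:]  1  'c'
  11  s[3:],s[0:]  3  'caa'
  12  s[0:],s[8:]  1  'c'

n(n+1)/2 = 13·14/2 = 91
Σ LCP = 0 + 3 + 2 + 3 + 1 + 2 + 0 + 2 + 1 + 0 + 1 + 3 + 1 = 19
distinct = 91 − 19 = 72

72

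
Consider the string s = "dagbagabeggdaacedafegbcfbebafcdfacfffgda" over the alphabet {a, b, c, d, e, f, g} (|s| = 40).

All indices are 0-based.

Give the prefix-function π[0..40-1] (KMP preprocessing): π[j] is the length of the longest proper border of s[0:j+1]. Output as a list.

[0, 0, 0, 0, 0, 0, 0, 0, 0, 0, 0, 1, 2, 0, 0, 0, 1, 2, 0, 0, 0, 0, 0, 0, 0, 0, 0, 0, 0, 0, 1, 0, 0, 0, 0, 0, 0, 0, 1, 2]

π[0] = 0
j=1 s[j]='a': π[1]=0 (border '')
j=2 s[j]='g': π[2]=0 (border '')
j=3 s[j]='b': π[3]=0 (border '')
j=4 s[j]='a': π[4]=0 (border '')
j=5 s[j]='g': π[5]=0 (border '')
j=6 s[j]='a': π[6]=0 (border '')
j=7 s[j]='b': π[7]=0 (border '')
j=8 s[j]='e': π[8]=0 (border '')
j=9 s[j]='g': π[9]=0 (border '')
j=10 s[j]='g': π[10]=0 (border '')
j=11 s[j]='d': π[11]=1 (border 'd')
j=12 s[j]='a': π[12]=2 (border 'da')
j=13 s[j]='a': k: 2→0; π[13]=0 (border '')
j=14 s[j]='c': π[14]=0 (border '')
j=15 s[j]='e': π[15]=0 (border '')
j=16 s[j]='d': π[16]=1 (border 'd')
j=17 s[j]='a': π[17]=2 (border 'da')
j=18 s[j]='f': k: 2→0; π[18]=0 (border '')
j=19 s[j]='e': π[19]=0 (border '')
j=20 s[j]='g': π[20]=0 (border '')
j=21 s[j]='b': π[21]=0 (border '')
j=22 s[j]='c': π[22]=0 (border '')
j=23 s[j]='f': π[23]=0 (border '')
j=24 s[j]='b': π[24]=0 (border '')
j=25 s[j]='e': π[25]=0 (border '')
j=26 s[j]='b': π[26]=0 (border '')
j=27 s[j]='a': π[27]=0 (border '')
j=28 s[j]='f': π[28]=0 (border '')
j=29 s[j]='c': π[29]=0 (border '')
j=30 s[j]='d': π[30]=1 (border 'd')
j=31 s[j]='f': k: 1→0; π[31]=0 (border '')
j=32 s[j]='a': π[32]=0 (border '')
j=33 s[j]='c': π[33]=0 (border '')
j=34 s[j]='f': π[34]=0 (border '')
j=35 s[j]='f': π[35]=0 (border '')
j=36 s[j]='f': π[36]=0 (border '')
j=37 s[j]='g': π[37]=0 (border '')
j=38 s[j]='d': π[38]=1 (border 'd')
j=39 s[j]='a': π[39]=2 (border 'da')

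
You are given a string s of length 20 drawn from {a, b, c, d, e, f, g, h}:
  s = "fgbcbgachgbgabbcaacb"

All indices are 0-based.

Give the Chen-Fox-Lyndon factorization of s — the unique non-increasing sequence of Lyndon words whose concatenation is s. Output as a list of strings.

emit factor 1: 'fg' (i=0, period=2)
emit factor 2: 'bcbg' (i=2, period=4)
emit factor 3: 'achgbg' (i=6, period=6)
emit factor 4: 'abbc' (i=12, period=4)
emit factor 5: 'aacb' (i=16, period=4)

["fg", "bcbg", "achgbg", "abbc", "aacb"]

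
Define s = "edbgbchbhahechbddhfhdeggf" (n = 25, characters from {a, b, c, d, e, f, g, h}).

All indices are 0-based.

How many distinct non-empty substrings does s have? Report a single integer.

rank→(start, suffix):
  0 → (9, 'ahechbddhfhdeggf')
  1 → (4, 'bchbhahechbddhfhdeggf')
  2 → (14, 'bddhfhdeggf')
  3 → (2, 'bgbchbhahechbddhfhdeggf')
  4 → (7, 'bhahechbddhfhdeggf')
  5 → (12, 'chbddhfhdeggf')
  6 → (5, 'chbhahechbddhfhdeggf')
  7 → (1, 'dbgbchbhahechbddhfhdeggf')
  8 → (15, 'ddhfhdeggf')
  9 → (20, 'deggf')
  10 → (16, 'dhfhdeggf')
  11 → (11, 'echbddhfhdeggf')
  12 → (0, 'edbgbchbhahechbddhfhdeggf')
  13 → (21, 'eggf')
  14 → (24, 'f')
  15 → (18, 'fhdeggf')
  16 → (3, 'gbchbhahechbddhfhdeggf')
  17 → (23, 'gf')
  18 → (22, 'ggf')
  19 → (8, 'hahechbddhfhdeggf')
  20 → (13, 'hbddhfhdeggf')
  21 → (6, 'hbhahechbddhfhdeggf')
  22 → (19, 'hdeggf')
  23 → (10, 'hechbddhfhdeggf')
  24 → (17, 'hfhdeggf')

SA = [9, 4, 14, 2, 7, 12, 5, 1, 15, 20, 16, 11, 0, 21, 24, 18, 3, 23, 22, 8, 13, 6, 19, 10, 17]
[i] adj suffixes → lcp
  [1] 9/4 → 0 ('')
  [2] 4/14 → 1 ('b')
  [3] 14/2 → 1 ('b')
  [4] 2/7 → 1 ('b')
  [5] 7/12 → 0 ('')
  [6] 12/5 → 3 ('chb')
  [7] 5/1 → 0 ('')
  [8] 1/15 → 1 ('d')
  [9] 15/20 → 1 ('d')
  [10] 20/16 → 1 ('d')
  [11] 16/11 → 0 ('')
  [12] 11/0 → 1 ('e')
  [13] 0/21 → 1 ('e')
  [14] 21/24 → 0 ('')
  [15] 24/18 → 1 ('f')
  [16] 18/3 → 0 ('')
  [17] 3/23 → 1 ('g')
  [18] 23/22 → 1 ('g')
  [19] 22/8 → 0 ('')
  [20] 8/13 → 1 ('h')
  [21] 13/6 → 2 ('hb')
  [22] 6/19 → 1 ('h')
  [23] 19/10 → 1 ('h')
  [24] 10/17 → 1 ('h')

n(n+1)/2 = 25·26/2 = 325
Σ LCP = 0 + 0 + 1 + 1 + 1 + 0 + 3 + 0 + 1 + 1 + 1 + 0 + 1 + 1 + 0 + 1 + 0 + 1 + 1 + 0 + 1 + 2 + 1 + 1 + 1 = 20
distinct = 325 − 20 = 305

305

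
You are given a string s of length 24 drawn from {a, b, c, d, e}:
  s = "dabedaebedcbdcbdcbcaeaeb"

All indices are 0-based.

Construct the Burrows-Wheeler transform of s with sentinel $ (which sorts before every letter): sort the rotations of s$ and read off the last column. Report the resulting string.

bdcedecccaebddd$ebbeaaabb

rank  rotation                   last
    0  $dabedaebedcbdcbdcbcaeaeb  b
    1  abedaebedcbdcbdcbcaeaeb$d  d
    2  aeaeb$dabedaebedcbdcbdcbc  c
    3  aeb$dabedaebedcbdcbdcbcae  e
    4  aebedcbdcbdcbcaeaeb$dabed  d
    5  b$dabedaebedcbdcbdcbcaeae  e
    6  bcaeaeb$dabedaebedcbdcbdc  c
    7  bdcbcaeaeb$dabedaebedcbdc  c
    8  bdcbdcbcaeaeb$dabedaebedc  c
    9  bedaebedcbdcbdcbcaeaeb$da  a
   10  bedcbdcbdcbcaeaeb$dabedae  e
   11  caeaeb$dabedaebedcbdcbdcb  b
   12  cbcaeaeb$dabedaebedcbdcbd  d
   13  cbdcbcaeaeb$dabedaebedcbd  d
   14  cbdcbdcbcaeaeb$dabedaebed  d
   15  dabedaebedcbdcbdcbcaeaeb$  $
   16  daebedcbdcbdcbcaeaeb$dabe  e
   17  dcbcaeaeb$dabedaebedcbdcb  b
   18  dcbdcbcaeaeb$dabedaebedcb  b
   19  dcbdcbdcbcaeaeb$dabedaebe  e
   20  eaeb$dabedaebedcbdcbdcbca  a
   21  eb$dabedaebedcbdcbdcbcaea  a
   22  ebedcbdcbdcbcaeaeb$dabeda  a
   23  edaebedcbdcbdcbcaeaeb$dab  b
   24  edcbdcbdcbcaeaeb$dabedaeb  b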